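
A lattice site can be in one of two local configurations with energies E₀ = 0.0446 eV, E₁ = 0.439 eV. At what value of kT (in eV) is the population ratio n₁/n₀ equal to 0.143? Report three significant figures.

n₁/n₀ = exp[−(E₁−E₀)/kT] = 0.143.
⇒ (E₁−E₀)/kT = ln(1/0.143) = ln(6.9930) = 1.9449.
kT = 0.3944 eV / 1.9449 = 0.203 eV.

0.203 eV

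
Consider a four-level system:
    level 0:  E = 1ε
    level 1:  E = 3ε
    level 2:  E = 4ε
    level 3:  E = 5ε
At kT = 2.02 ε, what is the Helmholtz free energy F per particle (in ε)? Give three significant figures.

Eᵢ/kT = 0.49505, 1.4851, 1.9802, 2.4752.
Z = Σ e^(−Eᵢ/kT) = e^(−0.49505) + e^(−1.4851) + e^(−1.9802) + e^(−2.4752) = 0.60954 + 0.22648 + 0.13804 + 0.084146 = 1.0582.
F = −kT ln Z = −2.02 × ln(1.0582) = −2.02 × 0.056569 = -0.114 ε.

-0.114 ε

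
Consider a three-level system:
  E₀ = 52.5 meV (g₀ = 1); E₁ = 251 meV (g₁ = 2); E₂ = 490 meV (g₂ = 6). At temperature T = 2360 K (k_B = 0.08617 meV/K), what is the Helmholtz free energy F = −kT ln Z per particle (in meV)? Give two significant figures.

-130 meV

k_BT = 0.08617 × 2360 K = 203.4 meV.
Eᵢ/kT = 0.2581, 1.234, 2.409.
Z = Σ gᵢe^(−Eᵢ/kT) = 1·e^(−0.2581) + 2·e^(−1.234) + 6·e^(−2.409) = 0.7725 + 0.5823 + 0.5394 = 1.894.
F = −kT ln Z = −203.4 × ln(1.894) = −203.4 × 0.6387 = -130 meV.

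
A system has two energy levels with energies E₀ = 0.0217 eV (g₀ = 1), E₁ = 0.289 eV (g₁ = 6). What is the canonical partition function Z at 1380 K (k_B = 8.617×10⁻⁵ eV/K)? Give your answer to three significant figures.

Z = 1.36

k_BT = 8.617×10⁻⁵ × 1380 K = 0.11891 eV.
Eᵢ/kT = 0.18249, 2.4304.
Z = Σ gᵢe^(−Eᵢ/kT) = 1·e^(−0.18249) + 6·e^(−2.4304) = 0.83319 + 0.52801 = 1.3612.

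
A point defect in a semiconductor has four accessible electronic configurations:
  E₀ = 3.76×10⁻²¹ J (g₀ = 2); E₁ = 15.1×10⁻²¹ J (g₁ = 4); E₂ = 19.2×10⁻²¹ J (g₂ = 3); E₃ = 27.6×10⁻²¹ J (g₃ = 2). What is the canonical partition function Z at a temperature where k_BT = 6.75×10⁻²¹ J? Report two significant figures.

Z = 1.8

Eᵢ/kT = 0.5570, 2.237, 2.844, 4.089.
Z = Σ gᵢe^(−Eᵢ/kT) = 2·e^(−0.5570) + 4·e^(−2.237) + 3·e^(−2.844) + 2·e^(−4.089) = 1.146 + 0.4271 + 0.1746 + 0.03351 = 1.781.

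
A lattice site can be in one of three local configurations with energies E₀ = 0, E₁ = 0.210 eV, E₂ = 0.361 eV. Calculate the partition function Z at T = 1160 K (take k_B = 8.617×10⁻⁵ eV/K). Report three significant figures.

k_BT = 8.617×10⁻⁵ × 1160 K = 0.099957 eV.
Eᵢ/kT = 0, 2.1009, 3.6116.
Z = Σ e^(−Eᵢ/kT) = e^(−0) + e^(−2.1009) + e^(−3.6116) = 1.0000 + 0.12235 + 0.027009 = 1.1494.

Z = 1.15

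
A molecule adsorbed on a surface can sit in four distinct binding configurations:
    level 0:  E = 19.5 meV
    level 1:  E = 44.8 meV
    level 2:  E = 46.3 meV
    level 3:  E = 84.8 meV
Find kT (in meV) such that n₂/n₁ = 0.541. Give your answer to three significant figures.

2.44 meV

n₂/n₁ = exp[−(E₂−E₁)/kT] = 0.541.
⇒ (E₂−E₁)/kT = ln(1/0.541) = ln(1.8484) = 0.61432.
kT = 1.5 meV / 0.61432 = 2.44 meV.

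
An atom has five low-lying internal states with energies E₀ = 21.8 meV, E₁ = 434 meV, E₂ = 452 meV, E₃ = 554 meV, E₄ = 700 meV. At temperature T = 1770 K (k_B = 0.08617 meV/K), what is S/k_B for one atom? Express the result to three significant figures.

0.590

k_BT = 0.08617 × 1770 K = 152.52 meV.
Eᵢ/kT = 0.14293, 2.8455, 2.9635, 3.6323, 4.5896.
Z = Σ e^(−Eᵢ/kT) = e^(−0.14293) + e^(−2.8455) + e^(−2.9635) + e^(−3.6323) + e^(−4.5896) = 0.86681 + 0.058105 + 0.051638 + 0.026455 + 0.010157 = 1.0132.
⟨E⟩ = Σ EᵢPᵢ = 88.058 meV.
S/k_B = ln Z + ⟨E⟩/kT = ln(1.0132) + 88.058/152.52 = 0.013114 + 0.57735 = 0.590.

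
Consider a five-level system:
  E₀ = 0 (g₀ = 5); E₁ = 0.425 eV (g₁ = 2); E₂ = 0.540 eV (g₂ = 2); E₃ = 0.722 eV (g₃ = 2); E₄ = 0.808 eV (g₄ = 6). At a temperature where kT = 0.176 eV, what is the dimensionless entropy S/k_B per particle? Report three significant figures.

1.89

Eᵢ/kT = 0, 2.4148, 3.0682, 4.1023, 4.5909.
Z = Σ gᵢe^(−Eᵢ/kT) = 5·e^(−0) + 2·e^(−2.4148) + 2·e^(−3.0682) + 2·e^(−4.1023) + 6·e^(−4.5909) = 5.0000 + 0.17877 + 0.093010 + 0.033069 + 0.060862 = 5.3657.
⟨E⟩ = Σ EᵢPᵢ = 0.037135 eV.
S/k_B = ln Z + ⟨E⟩/kT = ln(5.3657) + 0.037135/0.176 = 1.6800 + 0.21099 = 1.89.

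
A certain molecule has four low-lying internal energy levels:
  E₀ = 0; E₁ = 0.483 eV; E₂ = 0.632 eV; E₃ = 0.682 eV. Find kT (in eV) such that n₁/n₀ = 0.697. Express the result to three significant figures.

1.34 eV

n₁/n₀ = exp[−(E₁−E₀)/kT] = 0.697.
⇒ (E₁−E₀)/kT = ln(1/0.697) = ln(1.4347) = 0.36096.
kT = 0.483 eV / 0.36096 = 1.34 eV.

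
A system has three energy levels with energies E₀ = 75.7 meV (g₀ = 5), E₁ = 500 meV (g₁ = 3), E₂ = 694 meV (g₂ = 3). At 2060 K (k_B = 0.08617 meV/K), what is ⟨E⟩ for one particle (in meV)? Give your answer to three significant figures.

k_BT = 0.08617 × 2060 K = 177.51 meV.
Eᵢ/kT = 0.42645, 2.8167, 3.9096.
Z = Σ gᵢe^(−Eᵢ/kT) = 5·e^(−0.42645) + 3·e^(−2.8167) + 3·e^(−3.9096) = 3.2641 + 0.17941 + 0.060146 = 3.5037.
⟨E⟩ = Σ Eᵢ gᵢe^(−Eᵢ/kT) / Z = (75.7·3.2641 + 500·0.17941 + 694·0.060146) / 3.5037 = 108 meV.

108 meV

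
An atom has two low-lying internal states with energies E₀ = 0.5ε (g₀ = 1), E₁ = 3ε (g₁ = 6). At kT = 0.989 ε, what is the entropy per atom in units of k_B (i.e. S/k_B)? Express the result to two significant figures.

Eᵢ/kT = 0.5056, 3.033.
Z = Σ gᵢe^(−Eᵢ/kT) = 1·e^(−0.5056) + 6·e^(−3.033) = 0.6031 + 0.2890 = 0.8921.
⟨E⟩ = Σ EᵢPᵢ = 1.310 ε.
S/k_B = ln Z + ⟨E⟩/kT = ln(0.8921) + 1.310/0.989 = -0.1142 + 1.325 = 1.2.

1.2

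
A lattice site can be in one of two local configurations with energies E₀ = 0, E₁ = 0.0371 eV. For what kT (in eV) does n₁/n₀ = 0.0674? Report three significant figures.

n₁/n₀ = exp[−(E₁−E₀)/kT] = 0.0674.
⇒ (E₁−E₀)/kT = ln(1/0.0674) = ln(14.837) = 2.6971.
kT = 0.0371 eV / 2.6971 = 0.0138 eV.

0.0138 eV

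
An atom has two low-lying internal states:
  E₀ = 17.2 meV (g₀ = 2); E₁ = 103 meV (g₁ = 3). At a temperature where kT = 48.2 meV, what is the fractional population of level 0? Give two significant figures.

0.80

Eᵢ/kT = 0.3568, 2.137.
Z = Σ gᵢe^(−Eᵢ/kT) = 2·e^(−0.3568) + 3·e^(−2.137) = 1.400 + 0.3540 = 1.754.
P₀ = g₀ e^(−E₀/kT) / Z = 1.400/1.754 = 0.80.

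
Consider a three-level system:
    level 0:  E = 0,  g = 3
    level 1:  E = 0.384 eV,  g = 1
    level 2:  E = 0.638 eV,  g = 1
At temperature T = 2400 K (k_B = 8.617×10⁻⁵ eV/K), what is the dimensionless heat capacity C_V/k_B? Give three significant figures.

0.286

k_BT = 8.617×10⁻⁵ × 2400 K = 0.20681 eV.
Eᵢ/kT = 0, 1.8568, 3.0850.
Z = Σ gᵢe^(−Eᵢ/kT) = 3·e^(−0) + 1·e^(−1.8568) + 1·e^(−3.0850) = 3.0000 + 0.15617 + 0.045730 = 3.2019.
⟨E⟩ = 0.027841 eV, ⟨E²⟩ = 0.013006 eV².
C_V/k_B = (⟨E²⟩ − ⟨E⟩²)/(kT)² = (0.013006 − 0.00077512)/0.042770 = 0.286.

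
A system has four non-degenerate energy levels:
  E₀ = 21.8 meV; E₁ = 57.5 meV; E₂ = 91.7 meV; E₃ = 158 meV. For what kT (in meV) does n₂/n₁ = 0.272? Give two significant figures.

n₂/n₁ = exp[−(E₂−E₁)/kT] = 0.272.
⇒ (E₂−E₁)/kT = ln(1/0.272) = ln(3.676) = 1.302.
kT = 34.2 meV / 1.302 = 26 meV.

26 meV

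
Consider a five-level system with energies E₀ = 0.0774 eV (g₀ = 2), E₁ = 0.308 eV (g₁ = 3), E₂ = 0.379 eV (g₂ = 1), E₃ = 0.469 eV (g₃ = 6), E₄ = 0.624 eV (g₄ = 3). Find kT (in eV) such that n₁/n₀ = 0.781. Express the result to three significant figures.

0.353 eV

n₁/n₀ = (g₁/g₀) exp[−(E₁−E₀)/kT] = 0.781.
⇒ (E₁−E₀)/kT = ln((3/2)/0.781) = ln(1.9206) = 0.65264.
kT = 0.2306 eV / 0.65264 = 0.353 eV.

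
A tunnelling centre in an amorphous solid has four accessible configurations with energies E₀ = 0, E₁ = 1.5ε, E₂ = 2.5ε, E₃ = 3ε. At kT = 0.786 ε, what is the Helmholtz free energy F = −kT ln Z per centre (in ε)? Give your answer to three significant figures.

-0.151 ε

Eᵢ/kT = 0, 1.9084, 3.1807, 3.8168.
Z = Σ e^(−Eᵢ/kT) = e^(−0) + e^(−1.9084) + e^(−3.1807) + e^(−3.8168) = 1.0000 + 0.14832 + 0.041557 + 0.021998 = 1.2119.
F = −kT ln Z = −0.786 × ln(1.2119) = −0.786 × 0.19219 = -0.151 ε.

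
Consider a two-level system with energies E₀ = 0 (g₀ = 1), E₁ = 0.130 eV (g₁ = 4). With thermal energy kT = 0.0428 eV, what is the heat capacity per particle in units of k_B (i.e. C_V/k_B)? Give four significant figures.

1.246

Eᵢ/kT = 0, 3.03738.
Z = Σ gᵢe^(−Eᵢ/kT) = 1·e^(−0) + 4·e^(−3.03738) = 1.00000 + 0.191842 = 1.19184.
⟨E⟩ = 0.0209252 eV, ⟨E²⟩ = 0.00272027 eV².
C_V/k_B = (⟨E²⟩ − ⟨E⟩²)/(kT)² = (0.00272027 − 0.000437864)/0.00183184 = 1.246.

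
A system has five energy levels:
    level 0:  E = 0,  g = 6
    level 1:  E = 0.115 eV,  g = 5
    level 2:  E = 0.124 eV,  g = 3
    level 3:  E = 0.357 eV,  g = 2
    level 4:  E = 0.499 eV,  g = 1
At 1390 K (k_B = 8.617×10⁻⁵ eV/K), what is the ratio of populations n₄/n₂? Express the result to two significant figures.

k_BT = 8.617×10⁻⁵ × 1390 K = 0.1198 eV.
n₄/n₂ = (g₄/g₂) exp[−(E₄−E₂)/kT] = (1/3) × exp(−(0.375 eV)/(0.1198 eV)) = (1/3) × exp(-3.130) = 0.015.

0.015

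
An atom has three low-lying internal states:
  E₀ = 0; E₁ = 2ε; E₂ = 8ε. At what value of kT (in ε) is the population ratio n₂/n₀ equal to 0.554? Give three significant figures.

13.5 ε

n₂/n₀ = exp[−(E₂−E₀)/kT] = 0.554.
⇒ (E₂−E₀)/kT = ln(1/0.554) = ln(1.8051) = 0.59062.
kT = 8ε / 0.59062 = 13.5 ε.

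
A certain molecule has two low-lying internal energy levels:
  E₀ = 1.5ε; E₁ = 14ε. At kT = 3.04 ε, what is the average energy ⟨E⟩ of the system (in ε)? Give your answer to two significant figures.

Eᵢ/kT = 0.4934, 4.605.
Z = Σ e^(−Eᵢ/kT) = e^(−0.4934) + e^(−4.605) = 0.6105 + 0.01000 = 0.6205.
⟨E⟩ = Σ Eᵢ e^(−Eᵢ/kT) / Z = (1.5·0.6105 + 14·0.01000) / 0.6205 = 1.7 ε.

1.7 ε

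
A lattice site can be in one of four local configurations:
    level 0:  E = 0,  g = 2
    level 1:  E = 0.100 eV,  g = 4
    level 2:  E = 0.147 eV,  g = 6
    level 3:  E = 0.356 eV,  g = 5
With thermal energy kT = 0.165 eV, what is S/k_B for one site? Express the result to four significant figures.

2.637

Eᵢ/kT = 0, 0.606061, 0.890909, 2.15758.
Z = Σ gᵢe^(−Eᵢ/kT) = 2·e^(−0) + 4·e^(−0.606061) + 6·e^(−0.890909) + 5·e^(−2.15758) = 2.00000 + 2.18198 + 2.46170 + 0.578023 = 7.22170.
⟨E⟩ = Σ EᵢPᵢ = 0.108817 eV.
S/k_B = ln Z + ⟨E⟩/kT = ln(7.22170) + 0.108817/0.165 = 1.97709 + 0.659497 = 2.637.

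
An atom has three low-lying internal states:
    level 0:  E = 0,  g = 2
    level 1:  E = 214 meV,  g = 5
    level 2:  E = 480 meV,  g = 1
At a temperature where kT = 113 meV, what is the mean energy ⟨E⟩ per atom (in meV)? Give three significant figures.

Eᵢ/kT = 0, 1.8938, 4.2478.
Z = Σ gᵢe^(−Eᵢ/kT) = 2·e^(−0) + 5·e^(−1.8938) + 1·e^(−4.2478) = 2.0000 + 0.75249 + 0.014296 = 2.7668.
⟨E⟩ = Σ Eᵢ gᵢe^(−Eᵢ/kT) / Z = (0·2.0000 + 214·0.75249 + 480·0.014296) / 2.7668 = 60.7 meV.

60.7 meV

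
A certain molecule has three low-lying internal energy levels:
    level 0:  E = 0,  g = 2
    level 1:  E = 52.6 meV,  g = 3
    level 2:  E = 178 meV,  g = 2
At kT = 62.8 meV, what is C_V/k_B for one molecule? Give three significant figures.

0.370

Eᵢ/kT = 0, 0.83758, 2.8344.
Z = Σ gᵢe^(−Eᵢ/kT) = 2·e^(−0) + 3·e^(−0.83758) + 2·e^(−2.8344) = 2.0000 + 1.2983 + 0.11751 = 3.4158.
⟨E⟩ = 26.116 meV, ⟨E²⟩ = 2141.6 meV².
C_V/k_B = (⟨E²⟩ − ⟨E⟩²)/(kT)² = (2141.6 − 682.05)/3943.8 = 0.370.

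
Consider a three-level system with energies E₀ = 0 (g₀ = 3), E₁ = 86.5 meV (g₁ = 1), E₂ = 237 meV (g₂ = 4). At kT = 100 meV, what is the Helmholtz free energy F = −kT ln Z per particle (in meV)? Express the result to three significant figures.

Eᵢ/kT = 0, 0.86500, 2.3700.
Z = Σ gᵢe^(−Eᵢ/kT) = 3·e^(−0) + 1·e^(−0.86500) + 4·e^(−2.3700) = 3.0000 + 0.42105 + 0.37392 = 3.7950.
F = −kT ln Z = −100 × ln(3.7950) = −100 × 1.3337 = -133 meV.

-133 meV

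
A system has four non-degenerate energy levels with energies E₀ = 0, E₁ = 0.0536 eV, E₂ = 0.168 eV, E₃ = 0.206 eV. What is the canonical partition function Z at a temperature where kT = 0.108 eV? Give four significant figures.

Eᵢ/kT = 0, 0.496296, 1.55556, 1.90741.
Z = Σ e^(−Eᵢ/kT) = e^(−0) + e^(−0.496296) + e^(−1.55556) + e^(−1.90741) = 1.00000 + 0.608781 + 0.211071 + 0.148464 = 1.96832.

Z = 1.968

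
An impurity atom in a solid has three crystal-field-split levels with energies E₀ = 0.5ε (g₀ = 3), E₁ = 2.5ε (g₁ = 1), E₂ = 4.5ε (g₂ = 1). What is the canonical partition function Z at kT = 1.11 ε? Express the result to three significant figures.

Z = 2.03

Eᵢ/kT = 0.45045, 2.2523, 4.0541.
Z = Σ gᵢe^(−Eᵢ/kT) = 3·e^(−0.45045) + 1·e^(−2.2523) + 1·e^(−4.0541) = 1.9120 + 0.10516 + 0.017351 = 2.0345.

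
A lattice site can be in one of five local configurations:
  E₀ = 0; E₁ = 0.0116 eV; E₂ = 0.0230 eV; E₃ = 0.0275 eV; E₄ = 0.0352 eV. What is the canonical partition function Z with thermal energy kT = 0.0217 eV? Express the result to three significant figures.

Eᵢ/kT = 0, 0.53456, 1.0599, 1.2673, 1.6221.
Z = Σ e^(−Eᵢ/kT) = e^(−0) + e^(−0.53456) + e^(−1.0599) + e^(−1.2673) + e^(−1.6221) = 1.0000 + 0.58593 + 0.34649 + 0.28159 + 0.19748 = 2.4115.

Z = 2.41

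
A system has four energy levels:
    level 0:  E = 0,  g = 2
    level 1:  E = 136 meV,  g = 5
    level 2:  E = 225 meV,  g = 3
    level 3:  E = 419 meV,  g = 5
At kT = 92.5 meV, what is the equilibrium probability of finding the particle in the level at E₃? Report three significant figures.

0.0156

Eᵢ/kT = 0, 1.4703, 2.4324, 4.5297.
Z = Σ gᵢe^(−Eᵢ/kT) = 2·e^(−0) + 5·e^(−1.4703) + 3·e^(−2.4324) + 5·e^(−4.5297) = 2.0000 + 1.1493 + 0.26348 + 0.053920 = 3.4667.
P₃ = g₃ e^(−E₃/kT) / Z = 0.053920/3.4667 = 0.0156.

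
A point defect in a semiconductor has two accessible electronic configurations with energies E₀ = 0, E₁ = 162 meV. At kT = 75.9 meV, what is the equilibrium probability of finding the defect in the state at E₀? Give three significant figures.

0.894

Eᵢ/kT = 0, 2.1344.
Z = Σ e^(−Eᵢ/kT) = e^(−0) + e^(−2.1344) = 1.0000 + 0.11832 = 1.1183.
P₀ = e^(−E₀/kT) / Z = 1.0000/1.1183 = 0.894.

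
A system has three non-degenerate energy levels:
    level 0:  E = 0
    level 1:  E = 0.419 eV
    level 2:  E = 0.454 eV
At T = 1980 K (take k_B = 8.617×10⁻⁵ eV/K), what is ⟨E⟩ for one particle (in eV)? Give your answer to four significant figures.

0.05856 eV

k_BT = 8.617×10⁻⁵ × 1980 K = 0.170617 eV.
Eᵢ/kT = 0, 2.45579, 2.66093.
Z = Σ e^(−Eᵢ/kT) = e^(−0) + e^(−2.45579) + e^(−2.66093) = 1.00000 + 0.0857954 + 0.0698832 = 1.15568.
⟨E⟩ = Σ Eᵢ e^(−Eᵢ/kT) / Z = (0·1.00000 + 0.419·0.0857954 + 0.454·0.0698832) / 1.15568 = 0.05856 eV.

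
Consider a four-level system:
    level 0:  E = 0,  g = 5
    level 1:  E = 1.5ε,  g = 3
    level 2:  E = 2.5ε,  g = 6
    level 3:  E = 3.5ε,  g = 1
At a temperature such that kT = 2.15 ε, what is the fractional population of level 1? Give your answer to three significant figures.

Eᵢ/kT = 0, 0.69767, 1.1628, 1.6279.
Z = Σ gᵢe^(−Eᵢ/kT) = 5·e^(−0) + 3·e^(−0.69767) + 6·e^(−1.1628) + 1·e^(−1.6279) = 5.0000 + 1.4932 + 1.8757 + 0.19634 = 8.5652.
P₁ = g₁ e^(−E₁/kT) / Z = 1.4932/8.5652 = 0.174.

0.174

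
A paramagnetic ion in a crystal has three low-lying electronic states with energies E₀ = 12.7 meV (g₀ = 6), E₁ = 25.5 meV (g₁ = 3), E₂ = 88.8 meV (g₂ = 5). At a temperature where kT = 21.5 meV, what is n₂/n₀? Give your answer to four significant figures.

0.02419

n₂/n₀ = (g₂/g₀) exp[−(E₂−E₀)/kT] = (5/6) × exp(−(76.1 meV)/(21.5 meV)) = (5/6) × exp(-3.53953) = 0.02419.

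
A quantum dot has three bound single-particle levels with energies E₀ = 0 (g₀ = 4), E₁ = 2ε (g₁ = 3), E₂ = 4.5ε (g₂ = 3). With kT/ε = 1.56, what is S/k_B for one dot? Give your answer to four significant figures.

Eᵢ/kT = 0, 1.28205, 2.88462.
Z = Σ gᵢe^(−Eᵢ/kT) = 4·e^(−0) + 3·e^(−1.28205) + 3·e^(−2.88462) = 4.00000 + 0.832404 + 0.167628 = 5.00003.
⟨E⟩ = Σ EᵢPᵢ = 0.483824 ε.
S/k_B = ln Z + ⟨E⟩/kT = ln(5.00003) + 0.483824/1.56 = 1.60944 + 0.310144 = 1.920.

1.920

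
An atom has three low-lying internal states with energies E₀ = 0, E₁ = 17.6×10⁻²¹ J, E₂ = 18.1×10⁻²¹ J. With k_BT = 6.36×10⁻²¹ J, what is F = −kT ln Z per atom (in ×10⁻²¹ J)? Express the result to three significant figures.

Eᵢ/kT = 0, 2.7673, 2.8459.
Z = Σ e^(−Eᵢ/kT) = e^(−0) + e^(−2.7673) + e^(−2.8459) = 1.0000 + 0.062831 + 0.058082 = 1.1209.
F = −kT ln Z = −6.36 × ln(1.1209) = −6.36 × 0.11413 = -0.726 ×10⁻²¹ J.

-0.726 ×10⁻²¹ J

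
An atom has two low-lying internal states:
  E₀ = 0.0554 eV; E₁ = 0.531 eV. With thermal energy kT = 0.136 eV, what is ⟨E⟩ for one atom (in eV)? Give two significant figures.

0.069 eV

Eᵢ/kT = 0.4074, 3.904.
Z = Σ e^(−Eᵢ/kT) = e^(−0.4074) + e^(−3.904) = 0.6654 + 0.02016 = 0.6856.
⟨E⟩ = Σ Eᵢ e^(−Eᵢ/kT) / Z = (0.0554·0.6654 + 0.531·0.02016) / 0.6856 = 0.069 eV.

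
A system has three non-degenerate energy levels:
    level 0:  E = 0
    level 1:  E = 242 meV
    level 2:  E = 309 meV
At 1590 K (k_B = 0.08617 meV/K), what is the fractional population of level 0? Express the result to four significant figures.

k_BT = 0.08617 × 1590 K = 137.010 meV.
Eᵢ/kT = 0, 1.76629, 2.25531.
Z = Σ e^(−Eᵢ/kT) = e^(−0) + e^(−1.76629) + e^(−2.25531) = 1.00000 + 0.170966 + 0.104841 = 1.27581.
P₀ = e^(−E₀/kT) / Z = 1.00000/1.27581 = 0.7838.

0.7838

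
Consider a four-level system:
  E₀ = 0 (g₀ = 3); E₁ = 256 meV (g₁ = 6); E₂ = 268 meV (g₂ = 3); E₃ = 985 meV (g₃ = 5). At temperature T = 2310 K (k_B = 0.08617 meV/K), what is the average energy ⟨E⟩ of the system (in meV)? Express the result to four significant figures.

122.1 meV

k_BT = 0.08617 × 2310 K = 199.053 meV.
Eᵢ/kT = 0, 1.28609, 1.34638, 4.94843.
Z = Σ gᵢe^(−Eᵢ/kT) = 3·e^(−0) + 6·e^(−1.28609) + 3·e^(−1.34638) + 5·e^(−4.94843) = 3.00000 + 1.65810 + 0.780541 + 0.0354727 = 5.47411.
⟨E⟩ = Σ Eᵢ gᵢe^(−Eᵢ/kT) / Z = (0·3.00000 + 256·1.65810 + 268·0.780541 + 985·0.0354727) / 5.47411 = 122.1 meV.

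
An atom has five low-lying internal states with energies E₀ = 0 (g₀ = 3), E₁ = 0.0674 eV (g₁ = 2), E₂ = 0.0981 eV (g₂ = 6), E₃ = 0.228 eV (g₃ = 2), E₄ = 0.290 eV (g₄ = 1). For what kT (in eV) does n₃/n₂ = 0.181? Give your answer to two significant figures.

0.21 eV

n₃/n₂ = (g₃/g₂) exp[−(E₃−E₂)/kT] = 0.181.
⇒ (E₃−E₂)/kT = ln((2/6)/0.181) = ln(1.842) = 0.6109.
kT = 0.1299 eV / 0.6109 = 0.21 eV.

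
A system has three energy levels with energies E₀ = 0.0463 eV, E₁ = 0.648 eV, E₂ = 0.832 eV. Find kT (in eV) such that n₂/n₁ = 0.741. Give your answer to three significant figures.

n₂/n₁ = exp[−(E₂−E₁)/kT] = 0.741.
⇒ (E₂−E₁)/kT = ln(1/0.741) = ln(1.3495) = 0.29973.
kT = 0.184 eV / 0.29973 = 0.614 eV.

0.614 eV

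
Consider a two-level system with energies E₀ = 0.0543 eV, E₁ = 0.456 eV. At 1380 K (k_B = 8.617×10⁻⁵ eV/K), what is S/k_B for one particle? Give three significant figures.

k_BT = 8.617×10⁻⁵ × 1380 K = 0.11891 eV.
Eᵢ/kT = 0.45665, 3.8348.
Z = Σ e^(−Eᵢ/kT) = e^(−0.45665) + e^(−3.8348) = 0.63340 + 0.021606 = 0.65501.
⟨E⟩ = Σ EᵢPᵢ = 0.067550 eV.
S/k_B = ln Z + ⟨E⟩/kT = ln(0.65501) + 0.067550/0.11891 = -0.42310 + 0.56808 = 0.145.

0.145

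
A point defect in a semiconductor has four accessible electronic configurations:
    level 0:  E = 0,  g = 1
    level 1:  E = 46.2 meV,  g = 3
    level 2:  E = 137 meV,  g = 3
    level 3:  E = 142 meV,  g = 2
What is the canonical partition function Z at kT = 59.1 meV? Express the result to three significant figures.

Eᵢ/kT = 0, 0.78173, 2.3181, 2.4027.
Z = Σ gᵢe^(−Eᵢ/kT) = 1·e^(−0) + 3·e^(−0.78173) + 3·e^(−2.3181) + 2·e^(−2.4027) = 1.0000 + 1.3728 + 0.29538 + 0.18095 = 2.8491.

Z = 2.85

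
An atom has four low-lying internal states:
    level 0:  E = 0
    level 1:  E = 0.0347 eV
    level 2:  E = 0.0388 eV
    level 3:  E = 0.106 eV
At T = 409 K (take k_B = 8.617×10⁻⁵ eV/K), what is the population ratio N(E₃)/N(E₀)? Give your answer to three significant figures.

0.0494

k_BT = 8.617×10⁻⁵ × 409 K = 0.035244 eV.
n₃/n₀ = exp[−(E₃−E₀)/kT] = exp(−(0.106 eV)/(0.035244 eV)) = exp(-3.0076) = 0.0494.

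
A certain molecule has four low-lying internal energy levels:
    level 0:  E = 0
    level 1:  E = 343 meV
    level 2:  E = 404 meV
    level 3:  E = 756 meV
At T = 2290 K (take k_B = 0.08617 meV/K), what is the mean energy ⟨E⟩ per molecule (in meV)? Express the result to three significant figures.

97.1 meV

k_BT = 0.08617 × 2290 K = 197.33 meV.
Eᵢ/kT = 0, 1.7382, 2.0473, 3.8311.
Z = Σ e^(−Eᵢ/kT) = e^(−0) + e^(−1.7382) + e^(−2.0473) + e^(−3.8311) = 1.0000 + 0.17584 + 0.12908 + 0.021686 = 1.3266.
⟨E⟩ = Σ Eᵢ e^(−Eᵢ/kT) / Z = (0·1.0000 + 343·0.17584 + 404·0.12908 + 756·0.021686) / 1.3266 = 97.1 meV.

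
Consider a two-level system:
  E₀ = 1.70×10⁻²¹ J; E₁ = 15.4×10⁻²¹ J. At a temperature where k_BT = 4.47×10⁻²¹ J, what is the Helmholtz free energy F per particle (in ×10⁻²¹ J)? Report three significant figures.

1.50 ×10⁻²¹ J

Eᵢ/kT = 0.38031, 3.4452.
Z = Σ e^(−Eᵢ/kT) = e^(−0.38031) + e^(−3.4452) = 0.68365 + 0.031898 = 0.71555.
F = −kT ln Z = −4.47 × ln(0.71555) = −4.47 × -0.33470 = 1.50 ×10⁻²¹ J.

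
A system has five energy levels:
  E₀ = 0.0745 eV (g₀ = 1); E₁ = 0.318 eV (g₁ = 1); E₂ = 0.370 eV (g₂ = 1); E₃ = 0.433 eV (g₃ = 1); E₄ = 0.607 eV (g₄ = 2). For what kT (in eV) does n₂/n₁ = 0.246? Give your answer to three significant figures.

n₂/n₁ = (g₂/g₁) exp[−(E₂−E₁)/kT] = 0.246.
⇒ (E₂−E₁)/kT = ln((1/1)/0.246) = ln(4.0650) = 1.4024.
kT = 0.052 eV / 1.4024 = 0.0371 eV.

0.0371 eV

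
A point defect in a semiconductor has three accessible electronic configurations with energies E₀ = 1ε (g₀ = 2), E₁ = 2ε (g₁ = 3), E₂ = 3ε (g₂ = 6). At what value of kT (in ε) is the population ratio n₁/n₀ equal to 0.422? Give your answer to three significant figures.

0.789 ε

n₁/n₀ = (g₁/g₀) exp[−(E₁−E₀)/kT] = 0.422.
⇒ (E₁−E₀)/kT = ln((3/2)/0.422) = ln(3.5545) = 1.2682.
kT = 1ε / 1.2682 = 0.789 ε.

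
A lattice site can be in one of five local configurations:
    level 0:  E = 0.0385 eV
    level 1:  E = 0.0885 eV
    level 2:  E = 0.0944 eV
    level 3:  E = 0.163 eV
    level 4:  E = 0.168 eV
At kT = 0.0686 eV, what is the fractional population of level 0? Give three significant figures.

0.447

Eᵢ/kT = 0.56122, 1.2901, 1.3761, 2.3761, 2.4490.
Z = Σ e^(−Eᵢ/kT) = e^(−0.56122) + e^(−1.2901) + e^(−1.3761) + e^(−2.3761) + e^(−2.4490) = 0.57051 + 0.27524 + 0.25256 + 0.092912 + 0.086380 = 1.2776.
P₀ = e^(−E₀/kT) / Z = 0.57051/1.2776 = 0.447.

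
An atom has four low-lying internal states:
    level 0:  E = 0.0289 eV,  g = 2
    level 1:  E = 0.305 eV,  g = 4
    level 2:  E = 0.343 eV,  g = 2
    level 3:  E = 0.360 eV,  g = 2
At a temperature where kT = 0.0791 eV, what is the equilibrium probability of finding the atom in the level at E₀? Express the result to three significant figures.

0.913

Eᵢ/kT = 0.36536, 3.8559, 4.3363, 4.5512.
Z = Σ gᵢe^(−Eᵢ/kT) = 2·e^(−0.36536) + 4·e^(−3.8559) + 2·e^(−4.3363) + 2·e^(−4.5512) = 1.3879 + 0.084618 + 0.026170 + 0.021109 = 1.5198.
P₀ = g₀ e^(−E₀/kT) / Z = 1.3879/1.5198 = 0.913.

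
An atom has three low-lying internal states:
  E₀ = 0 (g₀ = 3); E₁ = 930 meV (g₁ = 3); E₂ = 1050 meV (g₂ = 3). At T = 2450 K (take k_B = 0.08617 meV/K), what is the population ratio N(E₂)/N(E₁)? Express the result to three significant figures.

0.566

k_BT = 0.08617 × 2450 K = 211.12 meV.
n₂/n₁ = (g₂/g₁) exp[−(E₂−E₁)/kT] = (3/3) × exp(−(120 meV)/(211.12 meV)) = (3/3) × exp(-0.56840) = 0.566.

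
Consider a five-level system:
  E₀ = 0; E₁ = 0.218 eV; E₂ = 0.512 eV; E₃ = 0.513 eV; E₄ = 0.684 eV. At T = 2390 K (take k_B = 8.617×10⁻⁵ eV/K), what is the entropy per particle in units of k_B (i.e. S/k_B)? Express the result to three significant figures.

1.02

k_BT = 8.617×10⁻⁵ × 2390 K = 0.20595 eV.
Eᵢ/kT = 0, 1.0585, 2.4860, 2.4909, 3.3212.
Z = Σ e^(−Eᵢ/kT) = e^(−0) + e^(−1.0585) + e^(−2.4860) + e^(−2.4909) + e^(−3.3212) = 1.0000 + 0.34698 + 0.083242 + 0.082835 + 0.036109 = 1.5492.
⟨E⟩ = Σ EᵢPᵢ = 0.11971 eV.
S/k_B = ln Z + ⟨E⟩/kT = ln(1.5492) + 0.11971/0.20595 = 0.43774 + 0.58126 = 1.02.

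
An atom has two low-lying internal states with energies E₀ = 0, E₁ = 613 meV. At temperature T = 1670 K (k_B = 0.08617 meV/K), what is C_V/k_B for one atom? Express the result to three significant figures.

k_BT = 0.08617 × 1670 K = 143.90 meV.
Eᵢ/kT = 0, 4.2599.
Z = Σ e^(−Eᵢ/kT) = e^(−0) + e^(−4.2599) = 1.0000 + 0.014124 = 1.0141.
⟨E⟩ = 8.5376 meV, ⟨E²⟩ = 5233.6 meV².
C_V/k_B = (⟨E²⟩ − ⟨E⟩²)/(kT)² = (5233.6 − 72.891)/20707 = 0.249.

0.249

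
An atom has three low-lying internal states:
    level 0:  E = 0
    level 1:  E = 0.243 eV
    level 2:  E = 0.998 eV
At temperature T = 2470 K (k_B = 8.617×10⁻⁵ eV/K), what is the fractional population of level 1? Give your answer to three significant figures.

k_BT = 8.617×10⁻⁵ × 2470 K = 0.21284 eV.
Eᵢ/kT = 0, 1.1417, 4.6890.
Z = Σ e^(−Eᵢ/kT) = e^(−0) + e^(−1.1417) + e^(−4.6890) = 1.0000 + 0.31928 + 0.0091959 = 1.3285.
P₁ = e^(−E₁/kT) / Z = 0.31928/1.3285 = 0.240.

0.240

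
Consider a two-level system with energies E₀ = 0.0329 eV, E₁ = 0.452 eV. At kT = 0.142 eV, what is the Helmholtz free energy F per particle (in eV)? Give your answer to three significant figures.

0.0257 eV

Eᵢ/kT = 0.23169, 3.1831.
Z = Σ e^(−Eᵢ/kT) = e^(−0.23169) + e^(−3.1831) = 0.79319 + 0.041457 = 0.83465.
F = −kT ln Z = −0.142 × ln(0.83465) = −0.142 × -0.18074 = 0.0257 eV.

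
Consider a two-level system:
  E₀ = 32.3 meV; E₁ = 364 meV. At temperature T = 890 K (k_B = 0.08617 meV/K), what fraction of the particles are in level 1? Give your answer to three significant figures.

k_BT = 0.08617 × 890 K = 76.691 meV.
Eᵢ/kT = 0.42117, 4.7463.
Z = Σ e^(−Eᵢ/kT) = e^(−0.42117) + e^(−4.7463) = 0.65628 + 0.0086838 = 0.66496.
P₁ = e^(−E₁/kT) / Z = 0.0086838/0.66496 = 0.0131.

0.0131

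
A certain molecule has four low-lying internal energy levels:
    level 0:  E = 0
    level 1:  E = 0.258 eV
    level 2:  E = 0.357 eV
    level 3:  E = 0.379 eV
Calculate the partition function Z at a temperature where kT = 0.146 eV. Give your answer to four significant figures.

Z = 1.332

Eᵢ/kT = 0, 1.76712, 2.44521, 2.59589.
Z = Σ e^(−Eᵢ/kT) = e^(−0) + e^(−1.76712) + e^(−2.44521) + e^(−2.59589) = 1.00000 + 0.170824 + 0.0867079 + 0.0745795 = 1.33211.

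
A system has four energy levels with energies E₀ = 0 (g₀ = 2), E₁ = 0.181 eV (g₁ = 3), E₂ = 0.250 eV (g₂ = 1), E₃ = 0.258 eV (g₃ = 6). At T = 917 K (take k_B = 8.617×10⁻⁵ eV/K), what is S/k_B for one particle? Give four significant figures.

k_BT = 8.617×10⁻⁵ × 917 K = 0.0790179 eV.
Eᵢ/kT = 0, 2.29062, 3.16384, 3.26508.
Z = Σ gᵢe^(−Eᵢ/kT) = 2·e^(−0) + 3·e^(−2.29062) + 1·e^(−3.16384) + 6·e^(−3.26508) = 2.00000 + 0.303611 + 0.0422631 + 0.229163 = 2.57504.
⟨E⟩ = Σ EᵢPᵢ = 0.0484045 eV.
S/k_B = ln Z + ⟨E⟩/kT = ln(2.57504) + 0.0484045/0.0790179 = 0.945865 + 0.612576 = 1.558.

1.558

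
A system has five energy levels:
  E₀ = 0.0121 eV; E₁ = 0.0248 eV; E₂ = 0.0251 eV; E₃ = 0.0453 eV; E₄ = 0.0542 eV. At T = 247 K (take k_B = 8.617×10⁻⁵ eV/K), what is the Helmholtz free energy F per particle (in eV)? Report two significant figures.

k_BT = 8.617×10⁻⁵ × 247 K = 0.02128 eV.
Eᵢ/kT = 0.5686, 1.165, 1.180, 2.129, 2.547.
Z = Σ e^(−Eᵢ/kT) = e^(−0.5686) + e^(−1.165) + e^(−1.180) + e^(−2.129) + e^(−2.547) = 0.5663 + 0.3119 + 0.3073 + 0.1190 + 0.07832 = 1.383.
F = −kT ln Z = −0.02128 × ln(1.383) = −0.02128 × 0.3243 = -0.0069 eV.

-0.0069 eV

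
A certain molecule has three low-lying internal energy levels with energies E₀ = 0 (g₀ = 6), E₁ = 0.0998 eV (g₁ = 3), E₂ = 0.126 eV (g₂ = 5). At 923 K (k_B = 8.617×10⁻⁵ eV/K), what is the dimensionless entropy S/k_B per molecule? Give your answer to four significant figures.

2.407

k_BT = 8.617×10⁻⁵ × 923 K = 0.0795349 eV.
Eᵢ/kT = 0, 1.25480, 1.58421.
Z = Σ gᵢe^(−Eᵢ/kT) = 6·e^(−0) + 3·e^(−1.25480) + 5·e^(−1.58421) = 6.00000 + 0.855399 + 1.02555 = 7.88095.
⟨E⟩ = Σ EᵢPᵢ = 0.0272287 eV.
S/k_B = ln Z + ⟨E⟩/kT = ln(7.88095) + 0.0272287/0.0795349 = 2.06445 + 0.342349 = 2.407.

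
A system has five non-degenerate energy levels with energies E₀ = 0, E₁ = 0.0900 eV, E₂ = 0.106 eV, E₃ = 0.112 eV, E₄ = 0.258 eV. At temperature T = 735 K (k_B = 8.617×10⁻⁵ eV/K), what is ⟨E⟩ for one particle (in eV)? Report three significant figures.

0.0403 eV

k_BT = 8.617×10⁻⁵ × 735 K = 0.063335 eV.
Eᵢ/kT = 0, 1.4210, 1.6736, 1.7684, 4.0736.
Z = Σ e^(−Eᵢ/kT) = e^(−0) + e^(−1.4210) + e^(−1.6736) + e^(−1.7684) + e^(−4.0736) = 1.0000 + 0.24147 + 0.18757 + 0.17061 + 0.017016 = 1.6167.
⟨E⟩ = Σ Eᵢ e^(−Eᵢ/kT) / Z = (0·1.0000 + 0.0900·0.24147 + 0.106·0.18757 + 0.112·0.17061 + 0.258·0.017016) / 1.6167 = 0.0403 eV.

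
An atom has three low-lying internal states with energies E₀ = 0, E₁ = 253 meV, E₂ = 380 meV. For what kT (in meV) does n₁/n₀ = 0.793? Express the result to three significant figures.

n₁/n₀ = exp[−(E₁−E₀)/kT] = 0.793.
⇒ (E₁−E₀)/kT = ln(1/0.793) = ln(1.2610) = 0.23191.
kT = 253 meV / 0.23191 = 1090 meV.

1090 meV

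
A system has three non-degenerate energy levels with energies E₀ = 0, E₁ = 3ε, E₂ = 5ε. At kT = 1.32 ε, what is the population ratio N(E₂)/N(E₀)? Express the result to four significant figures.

0.02264

n₂/n₀ = exp[−(E₂−E₀)/kT] = exp(−(5ε)/(1.32ε)) = exp(-3.78788) = 0.02264.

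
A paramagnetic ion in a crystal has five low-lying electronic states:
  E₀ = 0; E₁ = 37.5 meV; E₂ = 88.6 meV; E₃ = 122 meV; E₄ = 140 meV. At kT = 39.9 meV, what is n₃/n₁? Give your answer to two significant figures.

0.12

n₃/n₁ = exp[−(E₃−E₁)/kT] = exp(−(84.5 meV)/(39.9 meV)) = exp(-2.118) = 0.12.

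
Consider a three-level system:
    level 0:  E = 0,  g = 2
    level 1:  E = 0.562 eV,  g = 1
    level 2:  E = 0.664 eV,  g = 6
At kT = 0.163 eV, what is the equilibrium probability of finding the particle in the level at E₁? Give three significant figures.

Eᵢ/kT = 0, 3.4479, 4.0736.
Z = Σ gᵢe^(−Eᵢ/kT) = 2·e^(−0) + 1·e^(−3.4479) + 6·e^(−4.0736) = 2.0000 + 0.031812 + 0.10210 = 2.1339.
P₁ = g₁ e^(−E₁/kT) / Z = 0.031812/2.1339 = 0.0149.

0.0149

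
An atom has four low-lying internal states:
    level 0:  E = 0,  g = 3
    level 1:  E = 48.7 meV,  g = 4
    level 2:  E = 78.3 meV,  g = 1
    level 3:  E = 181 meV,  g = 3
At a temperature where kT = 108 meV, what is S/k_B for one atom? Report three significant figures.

Eᵢ/kT = 0, 0.45093, 0.72500, 1.6759.
Z = Σ gᵢe^(−Eᵢ/kT) = 3·e^(−0) + 4·e^(−0.45093) + 1·e^(−0.72500) + 3·e^(−1.6759) = 3.0000 + 2.5481 + 0.48432 + 0.56142 = 6.5938.
⟨E⟩ = Σ EᵢPᵢ = 39.982 meV.
S/k_B = ln Z + ⟨E⟩/kT = ln(6.5938) + 39.982/108 = 1.8861 + 0.37020 = 2.26.

2.26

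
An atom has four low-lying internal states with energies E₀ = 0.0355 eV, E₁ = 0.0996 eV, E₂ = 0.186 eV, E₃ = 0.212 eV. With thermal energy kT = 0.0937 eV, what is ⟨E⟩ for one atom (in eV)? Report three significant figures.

Eᵢ/kT = 0.37887, 1.0630, 1.9851, 2.2625.
Z = Σ e^(−Eᵢ/kT) = e^(−0.37887) + e^(−1.0630) + e^(−1.9851) + e^(−2.2625) = 0.68463 + 0.34542 + 0.13737 + 0.10409 = 1.2715.
⟨E⟩ = Σ Eᵢ e^(−Eᵢ/kT) / Z = (0.0355·0.68463 + 0.0996·0.34542 + 0.186·0.13737 + 0.212·0.10409) / 1.2715 = 0.0836 eV.

0.0836 eV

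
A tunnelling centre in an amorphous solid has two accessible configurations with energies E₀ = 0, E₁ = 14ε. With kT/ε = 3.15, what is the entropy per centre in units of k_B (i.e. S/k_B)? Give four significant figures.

0.06326

Eᵢ/kT = 0, 4.44444.
Z = Σ e^(−Eᵢ/kT) = e^(−0) + e^(−4.44444) = 1.00000 + 0.0117437 = 1.01174.
⟨E⟩ = Σ EᵢPᵢ = 0.162504 ε.
S/k_B = ln Z + ⟨E⟩/kT = ln(1.01174) + 0.162504/3.15 = 0.0116716 + 0.0515886 = 0.06326.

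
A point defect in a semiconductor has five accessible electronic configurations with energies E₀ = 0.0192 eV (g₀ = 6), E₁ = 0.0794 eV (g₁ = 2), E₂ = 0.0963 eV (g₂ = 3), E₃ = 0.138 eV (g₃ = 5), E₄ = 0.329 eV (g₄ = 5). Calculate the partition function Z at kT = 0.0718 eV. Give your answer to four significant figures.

Z = 6.821

Eᵢ/kT = 0.267409, 1.10585, 1.34123, 1.92201, 4.58217.
Z = Σ gᵢe^(−Eᵢ/kT) = 6·e^(−0.267409) + 2·e^(−1.10585) + 3·e^(−1.34123) + 5·e^(−1.92201) + 5·e^(−4.58217) = 4.59216 + 0.661859 + 0.784571 + 0.731563 + 0.0511633 = 6.82132.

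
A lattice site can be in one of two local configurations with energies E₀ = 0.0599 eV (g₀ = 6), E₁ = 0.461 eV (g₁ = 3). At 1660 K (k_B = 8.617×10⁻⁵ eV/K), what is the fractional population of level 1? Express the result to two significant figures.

0.029

k_BT = 8.617×10⁻⁵ × 1660 K = 0.1430 eV.
Eᵢ/kT = 0.4189, 3.224.
Z = Σ gᵢe^(−Eᵢ/kT) = 6·e^(−0.4189) + 3·e^(−3.224) = 3.947 + 0.1194 = 4.066.
P₁ = g₁ e^(−E₁/kT) / Z = 0.1194/4.066 = 0.029.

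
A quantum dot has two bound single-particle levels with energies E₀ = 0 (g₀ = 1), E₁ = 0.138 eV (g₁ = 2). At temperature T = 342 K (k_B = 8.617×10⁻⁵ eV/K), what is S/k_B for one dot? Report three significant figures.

0.103

k_BT = 8.617×10⁻⁵ × 342 K = 0.029470 eV.
Eᵢ/kT = 0, 4.6827.
Z = Σ gᵢe^(−Eᵢ/kT) = 1·e^(−0) + 2·e^(−4.6827) = 1.0000 + 0.018508 = 1.0185.
⟨E⟩ = Σ EᵢPᵢ = 0.0025077 eV.
S/k_B = ln Z + ⟨E⟩/kT = ln(1.0185) + 0.0025077/0.029470 = 0.018331 + 0.085093 = 0.103.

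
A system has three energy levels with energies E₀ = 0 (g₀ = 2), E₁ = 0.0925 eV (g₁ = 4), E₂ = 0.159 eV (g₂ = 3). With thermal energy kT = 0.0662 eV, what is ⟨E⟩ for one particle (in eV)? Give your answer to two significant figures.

0.041 eV

Eᵢ/kT = 0, 1.397, 2.402.
Z = Σ gᵢe^(−Eᵢ/kT) = 2·e^(−0) + 4·e^(−1.397) + 3·e^(−2.402) = 2.000 + 0.9894 + 0.2716 = 3.261.
⟨E⟩ = Σ Eᵢ gᵢe^(−Eᵢ/kT) / Z = (0·2.000 + 0.0925·0.9894 + 0.159·0.2716) / 3.261 = 0.041 eV.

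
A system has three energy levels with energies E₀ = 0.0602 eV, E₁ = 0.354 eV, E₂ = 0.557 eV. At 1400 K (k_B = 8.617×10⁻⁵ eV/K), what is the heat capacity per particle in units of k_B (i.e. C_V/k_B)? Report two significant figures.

0.66

k_BT = 8.617×10⁻⁵ × 1400 K = 0.1206 eV.
Eᵢ/kT = 0.4992, 2.935, 4.619.
Z = Σ e^(−Eᵢ/kT) = e^(−0.4992) + e^(−2.935) + e^(−4.619) = 0.6070 + 0.05313 + 0.009863 = 0.6700.
⟨E⟩ = 0.09081 eV, ⟨E²⟩ = 0.01779 eV².
C_V/k_B = (⟨E²⟩ − ⟨E⟩²)/(kT)² = (0.01779 − 0.008246)/0.01454 = 0.66.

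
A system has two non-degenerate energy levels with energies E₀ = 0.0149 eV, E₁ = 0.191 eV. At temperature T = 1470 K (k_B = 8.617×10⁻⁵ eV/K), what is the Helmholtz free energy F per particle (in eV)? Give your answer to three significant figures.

-0.0133 eV

k_BT = 8.617×10⁻⁵ × 1470 K = 0.12667 eV.
Eᵢ/kT = 0.11763, 1.5079.
Z = Σ e^(−Eᵢ/kT) = e^(−0.11763) + e^(−1.5079) = 0.88902 + 0.22137 = 1.1104.
F = −kT ln Z = −0.12667 × ln(1.1104) = −0.12667 × 0.10472 = -0.0133 eV.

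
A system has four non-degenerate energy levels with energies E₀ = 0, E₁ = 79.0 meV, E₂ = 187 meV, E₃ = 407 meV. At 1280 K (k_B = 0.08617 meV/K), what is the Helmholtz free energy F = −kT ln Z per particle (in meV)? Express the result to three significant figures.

-58.3 meV

k_BT = 0.08617 × 1280 K = 110.30 meV.
Eᵢ/kT = 0, 0.71623, 1.6954, 3.6899.
Z = Σ e^(−Eᵢ/kT) = e^(−0) + e^(−0.71623) + e^(−1.6954) + e^(−3.6899) = 1.0000 + 0.48859 + 0.18353 + 0.024974 = 1.6971.
F = −kT ln Z = −110.30 × ln(1.6971) = −110.30 × 0.52892 = -58.3 meV.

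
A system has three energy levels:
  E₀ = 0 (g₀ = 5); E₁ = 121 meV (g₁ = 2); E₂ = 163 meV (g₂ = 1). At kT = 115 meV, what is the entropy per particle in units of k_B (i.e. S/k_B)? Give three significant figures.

1.96

Eᵢ/kT = 0, 1.0522, 1.4174.
Z = Σ gᵢe^(−Eᵢ/kT) = 5·e^(−0) + 2·e^(−1.0522) + 1·e^(−1.4174) = 5.0000 + 0.69834 + 0.24234 = 5.9407.
⟨E⟩ = Σ EᵢPᵢ = 20.873 meV.
S/k_B = ln Z + ⟨E⟩/kT = ln(5.9407) + 20.873/115 = 1.7818 + 0.18150 = 1.96.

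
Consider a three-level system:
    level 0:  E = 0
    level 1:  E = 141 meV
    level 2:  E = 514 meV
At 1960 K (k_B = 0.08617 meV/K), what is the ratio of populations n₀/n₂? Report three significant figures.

k_BT = 0.08617 × 1960 K = 168.89 meV.
n₀/n₂ = exp[−(E₀−E₂)/kT] = exp(−(-514 meV)/(168.89 meV)) = exp(3.0434) = 21.0.

21.0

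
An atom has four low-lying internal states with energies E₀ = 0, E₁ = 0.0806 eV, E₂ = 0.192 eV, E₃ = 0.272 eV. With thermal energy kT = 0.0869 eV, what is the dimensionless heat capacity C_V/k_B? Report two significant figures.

0.61

Eᵢ/kT = 0, 0.9275, 2.209, 3.130.
Z = Σ e^(−Eᵢ/kT) = e^(−0) + e^(−0.9275) + e^(−2.209) + e^(−3.130) = 1.000 + 0.3955 + 0.1098 + 0.04372 = 1.549.
⟨E⟩ = 0.04187 eV, ⟨E²⟩ = 0.006360 eV².
C_V/k_B = (⟨E²⟩ − ⟨E⟩²)/(kT)² = (0.006360 − 0.001753)/0.007552 = 0.61.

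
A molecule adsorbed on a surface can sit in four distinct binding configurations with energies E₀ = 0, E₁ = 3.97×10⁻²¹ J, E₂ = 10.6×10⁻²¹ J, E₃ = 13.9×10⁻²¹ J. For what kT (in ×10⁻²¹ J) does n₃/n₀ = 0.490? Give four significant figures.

19.49 ×10⁻²¹ J

n₃/n₀ = exp[−(E₃−E₀)/kT] = 0.490.
⇒ (E₃−E₀)/kT = ln(1/0.490) = ln(2.04082) = 0.713352.
kT = 13.9 ×10⁻²¹ J / 0.713352 = 19.49 ×10⁻²¹ J.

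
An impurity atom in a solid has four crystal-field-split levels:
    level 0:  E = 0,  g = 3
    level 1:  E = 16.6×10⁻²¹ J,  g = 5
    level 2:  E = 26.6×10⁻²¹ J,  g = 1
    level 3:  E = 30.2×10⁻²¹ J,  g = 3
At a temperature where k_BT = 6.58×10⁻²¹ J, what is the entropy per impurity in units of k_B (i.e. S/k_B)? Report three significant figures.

Eᵢ/kT = 0, 2.5228, 4.0426, 4.5897.
Z = Σ gᵢe^(−Eᵢ/kT) = 3·e^(−0) + 5·e^(−2.5228) + 1·e^(−4.0426) + 3·e^(−4.5897) = 3.0000 + 0.40117 + 0.017552 + 0.030468 = 3.4492.
⟨E⟩ = Σ EᵢPᵢ = 2.3328 ×10⁻²¹ J.
S/k_B = ln Z + ⟨E⟩/kT = ln(3.4492) + 2.3328/6.58 = 1.2381 + 0.35453 = 1.59.

1.59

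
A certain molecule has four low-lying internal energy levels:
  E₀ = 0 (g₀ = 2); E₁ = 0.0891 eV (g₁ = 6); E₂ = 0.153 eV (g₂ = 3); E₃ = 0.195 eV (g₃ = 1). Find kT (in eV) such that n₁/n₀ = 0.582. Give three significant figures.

0.0543 eV

n₁/n₀ = (g₁/g₀) exp[−(E₁−E₀)/kT] = 0.582.
⇒ (E₁−E₀)/kT = ln((6/2)/0.582) = ln(5.1546) = 1.6399.
kT = 0.0891 eV / 1.6399 = 0.0543 eV.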